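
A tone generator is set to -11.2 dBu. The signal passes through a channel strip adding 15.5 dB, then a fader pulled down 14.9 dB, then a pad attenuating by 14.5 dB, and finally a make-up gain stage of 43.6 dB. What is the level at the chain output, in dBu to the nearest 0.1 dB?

+18.5 dBu

Gain stages sum in dB:
-11.2 + 15.5 − 14.9 − 14.5 + 43.6 = +18.5 dBu.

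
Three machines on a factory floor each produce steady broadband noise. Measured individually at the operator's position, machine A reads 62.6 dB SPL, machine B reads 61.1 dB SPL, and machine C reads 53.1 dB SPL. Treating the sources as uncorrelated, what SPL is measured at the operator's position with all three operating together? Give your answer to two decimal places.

Add the sources as powers (linear), then convert back to dB:
L_total = 10·log₁₀(10^(62.6/10) + 10^(61.1/10) + 10^(53.1/10)) = 10·log₁₀(3312000) = 65.20 dB SPL.

65.20 dB SPL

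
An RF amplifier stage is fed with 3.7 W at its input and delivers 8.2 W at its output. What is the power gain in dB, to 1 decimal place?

3.5 dB

For a power ratio, dB = 10·log₁₀(P₂/P₁).
10·log₁₀(8.2/3.7) = 10·log₁₀(2.216) = 3.5 dB.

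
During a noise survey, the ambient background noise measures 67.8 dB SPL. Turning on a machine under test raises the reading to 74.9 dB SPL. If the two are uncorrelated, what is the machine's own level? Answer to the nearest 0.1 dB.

Subtract intensities: L_src = 10·log₁₀(10^(L_total/10) − 10^(L_bg/10)).
L_src = 10·log₁₀(10^(74.9/10) − 10^(67.8/10)) = 10·log₁₀(24880000) = 74.0 dB SPL.

74.0 dB SPL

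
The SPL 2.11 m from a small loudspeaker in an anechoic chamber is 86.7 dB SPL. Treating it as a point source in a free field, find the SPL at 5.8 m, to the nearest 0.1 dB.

77.9 dB SPL

Inverse-square spreading gives ΔL = −20·log₁₀(d₂/d₁).
ΔL = −20·log₁₀(5.8/2.11) = -8.78 dB, so L₂ = 86.7 + (-8.78) = 77.9 dB SPL.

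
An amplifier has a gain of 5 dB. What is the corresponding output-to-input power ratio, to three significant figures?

3.16

Power ratio = 10^(dB/10).
10^(5/10) = 10^(0.5000) = 3.16.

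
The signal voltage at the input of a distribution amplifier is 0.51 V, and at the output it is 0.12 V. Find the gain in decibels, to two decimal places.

For a voltage ratio, dB = 20·log₁₀(V₂/V₁).
20·log₁₀(0.12/0.51) = 20·log₁₀(0.2353) = -12.57 dB.

-12.57 dB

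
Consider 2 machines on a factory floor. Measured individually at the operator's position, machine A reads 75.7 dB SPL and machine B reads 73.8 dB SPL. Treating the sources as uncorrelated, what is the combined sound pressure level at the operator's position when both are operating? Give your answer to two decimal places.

Incoherent sources sum as intensities:
L_total = 10·log₁₀(10^(75.7/10) + 10^(73.8/10)) = 10·log₁₀(61140000) = 77.86 dB SPL.

77.86 dB SPL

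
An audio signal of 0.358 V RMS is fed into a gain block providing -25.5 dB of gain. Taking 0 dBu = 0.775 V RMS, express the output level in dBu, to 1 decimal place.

-32.2 dBu

Input level: 20·log₁₀(0.358/0.775) = -6.71 dBu.
Output: -6.71 − 25.5 = -32.2 dBu.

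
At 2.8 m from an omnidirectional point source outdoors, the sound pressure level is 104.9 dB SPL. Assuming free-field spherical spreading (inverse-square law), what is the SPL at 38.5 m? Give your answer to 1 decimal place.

Free-field point source: level drops by 20·log₁₀ of the distance ratio.
ΔL = −20·log₁₀(38.5/2.8) = -22.77 dB, so L₂ = 104.9 + (-22.77) = 82.1 dB SPL.

82.1 dB SPL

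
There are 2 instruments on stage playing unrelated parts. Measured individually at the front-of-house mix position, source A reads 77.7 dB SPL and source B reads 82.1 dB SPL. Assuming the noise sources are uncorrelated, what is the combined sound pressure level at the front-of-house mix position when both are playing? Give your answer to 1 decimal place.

Add the sources as powers (linear), then convert back to dB:
L_total = 10·log₁₀(10^(77.7/10) + 10^(82.1/10)) = 10·log₁₀(221100000) = 83.4 dB SPL.

83.4 dB SPL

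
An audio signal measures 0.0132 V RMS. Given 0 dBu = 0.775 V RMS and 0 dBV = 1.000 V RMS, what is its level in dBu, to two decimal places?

-35.37 dBu

dBu = 20·log₁₀(V / 0.775 V).
20·log₁₀(0.0132/0.775) = -35.37 dBu.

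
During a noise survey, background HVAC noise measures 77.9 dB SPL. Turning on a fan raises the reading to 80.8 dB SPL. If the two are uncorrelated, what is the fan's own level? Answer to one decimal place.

Subtract intensities: L_src = 10·log₁₀(10^(L_total/10) − 10^(L_bg/10)).
L_src = 10·log₁₀(10^(80.8/10) − 10^(77.9/10)) = 10·log₁₀(58570000) = 77.7 dB SPL.

77.7 dB SPL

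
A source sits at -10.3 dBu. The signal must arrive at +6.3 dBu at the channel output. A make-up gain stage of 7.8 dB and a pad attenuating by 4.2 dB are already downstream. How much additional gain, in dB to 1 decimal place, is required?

The required make-up gain is the shortfall in the dB sum.
G = +6.3 − (-10.3) − 7.8 + 4.2 = 13.0 dB.

13.0 dB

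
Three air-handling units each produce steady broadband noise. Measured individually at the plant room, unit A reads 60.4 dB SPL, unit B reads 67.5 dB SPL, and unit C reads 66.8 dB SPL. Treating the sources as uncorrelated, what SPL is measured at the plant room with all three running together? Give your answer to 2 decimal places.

70.61 dB SPL

Incoherent sources sum as intensities:
L_total = 10·log₁₀(10^(60.4/10) + 10^(67.5/10) + 10^(66.8/10)) = 10·log₁₀(11510000) = 70.61 dB SPL.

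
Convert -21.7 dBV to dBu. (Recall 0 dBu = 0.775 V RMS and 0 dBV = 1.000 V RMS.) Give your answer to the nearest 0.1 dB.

The offset between the scales is 20·log₁₀(0.775/1.000) = −2.214 dB.
So dBu = -21.7 + 2.214 = -19.5 dBu.

-19.5 dBu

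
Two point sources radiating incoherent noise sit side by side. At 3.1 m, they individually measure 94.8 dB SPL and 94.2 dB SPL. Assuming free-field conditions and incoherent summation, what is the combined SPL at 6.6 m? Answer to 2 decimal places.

Combined at 3.1 m: 10·log₁₀(10^(94.8/10)+10^(94.2/10)) = 97.521 dB SPL.
Then apply −20·log₁₀(6.6/3.1) = -6.564 dB → 90.96 dB SPL.

90.96 dB SPL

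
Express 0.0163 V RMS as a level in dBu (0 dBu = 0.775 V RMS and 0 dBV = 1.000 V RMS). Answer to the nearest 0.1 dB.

-33.5 dBu

dBu = 20·log₁₀(V / 0.775 V).
20·log₁₀(0.0163/0.775) = -33.5 dBu.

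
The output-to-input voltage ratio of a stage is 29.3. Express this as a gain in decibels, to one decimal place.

For a voltage ratio, dB = 20·log₁₀(V₂/V₁).
20·log₁₀(29.3) = 29.3 dB.

29.3 dB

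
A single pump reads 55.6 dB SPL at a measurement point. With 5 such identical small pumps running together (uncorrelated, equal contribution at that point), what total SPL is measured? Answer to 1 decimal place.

5 equal incoherent sources raise the level by 10·log₁₀(5) = 6.99 dB.
L_total = 55.6 + 6.99 = 62.6 dB SPL.

62.6 dB SPL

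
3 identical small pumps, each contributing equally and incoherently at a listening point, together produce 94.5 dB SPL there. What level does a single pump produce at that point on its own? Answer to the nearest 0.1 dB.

89.7 dB SPL

3 equal incoherent sources add 10·log₁₀(3) = 4.77 dB over one source.
L_one = 94.5 − 4.77 = 89.7 dB SPL.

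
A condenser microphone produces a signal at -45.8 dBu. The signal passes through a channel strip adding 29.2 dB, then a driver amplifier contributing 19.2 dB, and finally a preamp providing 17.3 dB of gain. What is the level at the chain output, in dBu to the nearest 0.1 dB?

+19.9 dBu

In dB, series stages simply add:
-45.8 + 29.2 + 19.2 + 17.3 = +19.9 dBu.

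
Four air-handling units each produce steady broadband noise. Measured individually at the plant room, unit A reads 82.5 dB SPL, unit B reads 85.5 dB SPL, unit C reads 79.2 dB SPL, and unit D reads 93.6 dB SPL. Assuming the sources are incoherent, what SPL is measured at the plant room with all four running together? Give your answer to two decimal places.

Uncorrelated sources add in intensity (power), not in dB.
L_total = 10·log₁₀(10^(82.5/10) + 10^(85.5/10) + 10^(79.2/10) + 10^(93.6/10)) = 10·log₁₀(2907000000) = 94.63 dB SPL.

94.63 dB SPL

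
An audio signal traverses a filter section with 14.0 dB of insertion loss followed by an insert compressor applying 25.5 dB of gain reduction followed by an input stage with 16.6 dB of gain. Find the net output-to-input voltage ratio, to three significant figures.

Net gain = (−14.0) + (−25.5) + 16.6 = -22.9 dB.
Voltage ratio = 10^(-22.9/20) = 0.0716.

0.0716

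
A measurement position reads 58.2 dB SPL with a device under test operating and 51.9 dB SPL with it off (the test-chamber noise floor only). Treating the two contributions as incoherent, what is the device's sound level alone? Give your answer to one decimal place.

57.0 dB SPL

Subtract intensities: L_src = 10·log₁₀(10^(L_total/10) − 10^(L_bg/10)).
L_src = 10·log₁₀(10^(58.2/10) − 10^(51.9/10)) = 10·log₁₀(505800) = 57.0 dB SPL.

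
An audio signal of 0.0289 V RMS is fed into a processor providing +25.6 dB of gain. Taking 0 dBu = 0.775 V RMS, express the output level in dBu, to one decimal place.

Input level: 20·log₁₀(0.0289/0.775) = -28.57 dBu.
Output: -28.57 + 25.6 = -3.0 dBu.

-3.0 dBu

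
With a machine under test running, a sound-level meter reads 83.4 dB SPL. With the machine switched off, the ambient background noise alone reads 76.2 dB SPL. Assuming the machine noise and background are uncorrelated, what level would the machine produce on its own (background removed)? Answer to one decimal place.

Background correction is a power subtraction:
L_src = 10·log₁₀(10^(83.4/10) − 10^(76.2/10)) = 10·log₁₀(177100000) = 82.5 dB SPL.

82.5 dB SPL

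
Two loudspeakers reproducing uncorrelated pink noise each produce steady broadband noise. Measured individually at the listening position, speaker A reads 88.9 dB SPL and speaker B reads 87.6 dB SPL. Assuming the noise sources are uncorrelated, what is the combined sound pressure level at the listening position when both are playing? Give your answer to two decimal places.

91.31 dB SPL

Uncorrelated sources add in intensity (power), not in dB.
L_total = 10·log₁₀(10^(88.9/10) + 10^(87.6/10)) = 10·log₁₀(1352000000) = 91.31 dB SPL.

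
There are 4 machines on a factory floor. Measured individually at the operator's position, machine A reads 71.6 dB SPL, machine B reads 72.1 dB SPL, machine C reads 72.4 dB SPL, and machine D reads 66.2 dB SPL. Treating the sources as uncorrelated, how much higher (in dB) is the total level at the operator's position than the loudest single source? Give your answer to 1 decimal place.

Incoherent sources sum as intensities:
L_total = 10·log₁₀(10^(71.6/10) + 10^(72.1/10) + 10^(72.4/10) + 10^(66.2/10)) = 77.18 dB SPL.
Excess over the loudest (72.4 dB): 77.18 − 72.4 = 4.8 dB.

4.8 dB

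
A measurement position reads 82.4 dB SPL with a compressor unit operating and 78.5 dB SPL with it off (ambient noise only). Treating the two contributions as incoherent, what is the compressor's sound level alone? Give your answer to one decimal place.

80.1 dB SPL

Subtract intensities: L_src = 10·log₁₀(10^(L_total/10) − 10^(L_bg/10)).
L_src = 10·log₁₀(10^(82.4/10) − 10^(78.5/10)) = 10·log₁₀(103000000) = 80.1 dB SPL.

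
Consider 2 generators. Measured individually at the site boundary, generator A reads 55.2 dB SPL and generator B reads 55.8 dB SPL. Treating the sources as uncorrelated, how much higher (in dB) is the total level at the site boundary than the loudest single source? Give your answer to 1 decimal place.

2.7 dB

Add the sources as powers (linear), then convert back to dB:
L_total = 10·log₁₀(10^(55.2/10) + 10^(55.8/10)) = 58.52 dB SPL.
Excess over the loudest (55.8 dB): 58.52 − 55.8 = 2.7 dB.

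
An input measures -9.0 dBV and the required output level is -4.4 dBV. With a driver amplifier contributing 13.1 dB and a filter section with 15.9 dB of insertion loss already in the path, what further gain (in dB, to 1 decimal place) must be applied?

The required make-up gain is the shortfall in the dB sum.
G = -4.4 − (-9.0) − 13.1 + 15.9 = 7.4 dB.

7.4 dB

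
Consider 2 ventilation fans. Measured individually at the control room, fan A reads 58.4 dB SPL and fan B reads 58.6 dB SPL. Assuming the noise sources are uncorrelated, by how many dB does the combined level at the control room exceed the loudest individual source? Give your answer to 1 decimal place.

2.9 dB

Uncorrelated sources add in intensity (power), not in dB.
L_total = 10·log₁₀(10^(58.4/10) + 10^(58.6/10)) = 61.51 dB SPL.
Excess over the loudest (58.6 dB): 61.51 − 58.6 = 2.9 dB.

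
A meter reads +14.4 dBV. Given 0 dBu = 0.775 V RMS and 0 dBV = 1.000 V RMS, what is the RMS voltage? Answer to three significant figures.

5.25 V

V = 1.000 V × 10^(+14.4/20).
= 1.000 × 5.248 = 5.25 V.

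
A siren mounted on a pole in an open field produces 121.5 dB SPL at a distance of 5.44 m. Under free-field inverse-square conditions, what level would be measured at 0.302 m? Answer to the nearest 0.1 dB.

146.6 dB SPL

Free-field point source: level drops by 20·log₁₀ of the distance ratio.
ΔL = −20·log₁₀(0.302/5.44) = 25.11 dB, so L₂ = 121.5 + (25.11) = 146.6 dB SPL.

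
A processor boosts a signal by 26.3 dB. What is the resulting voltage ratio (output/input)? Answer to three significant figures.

Voltage ratio = 10^(dB/20).
10^(26.3/20) = 10^(1.315) = 20.7.

20.7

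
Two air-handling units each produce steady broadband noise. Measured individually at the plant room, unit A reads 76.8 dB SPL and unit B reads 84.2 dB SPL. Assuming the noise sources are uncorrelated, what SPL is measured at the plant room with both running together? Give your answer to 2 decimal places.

Uncorrelated sources add in intensity (power), not in dB.
L_total = 10·log₁₀(10^(76.8/10) + 10^(84.2/10)) = 10·log₁₀(310900000) = 84.93 dB SPL.

84.93 dB SPL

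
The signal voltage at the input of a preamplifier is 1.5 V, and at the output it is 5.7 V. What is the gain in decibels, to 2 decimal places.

11.60 dB

Voltage is an amplitude quantity, so gain = 20·log₁₀(V_out/V_in).
20·log₁₀(5.7/1.5) = 20·log₁₀(3.800) = 11.60 dB.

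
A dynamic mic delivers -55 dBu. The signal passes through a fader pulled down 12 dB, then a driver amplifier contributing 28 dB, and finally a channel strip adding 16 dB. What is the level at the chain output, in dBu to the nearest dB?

-23 dBu

In dB, series stages simply add:
-55 − 12 + 28 + 16 = -23 dBu.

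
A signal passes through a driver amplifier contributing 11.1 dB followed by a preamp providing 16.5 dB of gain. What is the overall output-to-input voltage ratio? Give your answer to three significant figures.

Net gain = 11.1 + 16.5 = 27.6 dB.
Voltage ratio = 10^(27.6/20) = 24.0.

24.0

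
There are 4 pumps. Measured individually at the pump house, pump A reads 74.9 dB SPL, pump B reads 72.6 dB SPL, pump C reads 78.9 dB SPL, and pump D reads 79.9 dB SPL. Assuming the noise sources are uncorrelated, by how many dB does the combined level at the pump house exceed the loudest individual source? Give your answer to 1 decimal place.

Incoherent sources sum as intensities:
L_total = 10·log₁₀(10^(74.9/10) + 10^(72.6/10) + 10^(78.9/10) + 10^(79.9/10)) = 83.51 dB SPL.
Excess over the loudest (79.9 dB): 83.51 − 79.9 = 3.6 dB.

3.6 dB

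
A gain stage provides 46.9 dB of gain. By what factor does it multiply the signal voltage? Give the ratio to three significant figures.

221

Voltage ratio = 10^(dB/20).
10^(46.9/20) = 10^(2.345) = 221.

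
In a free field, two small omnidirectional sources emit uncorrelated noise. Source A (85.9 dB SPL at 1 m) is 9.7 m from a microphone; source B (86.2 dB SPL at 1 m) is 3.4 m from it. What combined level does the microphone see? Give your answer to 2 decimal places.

76.04 dB SPL

At the listener: L_A = 85.9 − 20·log₁₀(9.7) = 66.165 dB; L_B = 86.2 − 20·log₁₀(3.4) = 75.570 dB.
Combined: 10·log₁₀(10^(66.165/10)+10^(75.570/10)) = 76.04 dB SPL.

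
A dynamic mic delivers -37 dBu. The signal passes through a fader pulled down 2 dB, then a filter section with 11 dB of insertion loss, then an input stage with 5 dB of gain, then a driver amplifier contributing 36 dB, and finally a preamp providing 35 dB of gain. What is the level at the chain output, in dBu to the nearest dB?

+26 dBu

In dB, series stages simply add:
-37 − 2 − 11 + 5 + 36 + 35 = +26 dBu.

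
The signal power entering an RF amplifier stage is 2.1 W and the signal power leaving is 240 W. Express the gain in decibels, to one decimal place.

20.6 dB

Power is a power quantity, so gain = 10·log₁₀(P_out/P_in).
10·log₁₀(240/2.1) = 10·log₁₀(114.3) = 20.6 dB.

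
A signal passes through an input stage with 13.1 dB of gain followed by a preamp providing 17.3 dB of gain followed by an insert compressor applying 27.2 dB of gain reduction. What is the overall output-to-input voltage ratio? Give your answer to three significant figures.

1.45

Net gain = 13.1 + 17.3 + (−27.2) = 3.2 dB.
Voltage ratio = 10^(3.2/20) = 1.45.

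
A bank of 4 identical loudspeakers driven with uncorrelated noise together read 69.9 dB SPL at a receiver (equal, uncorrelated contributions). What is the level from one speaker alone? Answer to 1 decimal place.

63.9 dB SPL

4 equal incoherent sources add 10·log₁₀(4) = 6.02 dB over one source.
L_one = 69.9 − 6.02 = 63.9 dB SPL.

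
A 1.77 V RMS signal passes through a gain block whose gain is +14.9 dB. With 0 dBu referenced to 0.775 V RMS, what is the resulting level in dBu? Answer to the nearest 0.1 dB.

+22.1 dBu

Input level: 20·log₁₀(1.77/0.775) = 7.17 dBu.
Output: 7.17 + 14.9 = +22.1 dBu.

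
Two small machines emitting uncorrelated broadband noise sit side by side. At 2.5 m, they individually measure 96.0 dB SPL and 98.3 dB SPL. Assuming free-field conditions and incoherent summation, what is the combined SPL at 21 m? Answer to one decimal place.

Combined at 2.5 m: 10·log₁₀(10^(96.0/10)+10^(98.3/10)) = 100.31 dB SPL.
Then apply −20·log₁₀(21/2.5) = -18.49 dB → 81.8 dB SPL.

81.8 dB SPL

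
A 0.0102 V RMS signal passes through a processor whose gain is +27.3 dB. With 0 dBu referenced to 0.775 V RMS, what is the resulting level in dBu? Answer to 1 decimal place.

Input level: 20·log₁₀(0.0102/0.775) = -37.61 dBu.
Output: -37.61 + 27.3 = -10.3 dBu.

-10.3 dBu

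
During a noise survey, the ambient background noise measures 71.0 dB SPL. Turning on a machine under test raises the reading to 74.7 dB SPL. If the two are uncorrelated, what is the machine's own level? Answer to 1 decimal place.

72.3 dB SPL

Subtract intensities: L_src = 10·log₁₀(10^(L_total/10) − 10^(L_bg/10)).
L_src = 10·log₁₀(10^(74.7/10) − 10^(71.0/10)) = 10·log₁₀(16920000) = 72.3 dB SPL.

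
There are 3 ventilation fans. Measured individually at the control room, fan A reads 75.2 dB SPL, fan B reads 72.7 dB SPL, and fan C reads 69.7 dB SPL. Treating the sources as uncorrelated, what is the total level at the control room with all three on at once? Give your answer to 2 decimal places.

Uncorrelated sources add in intensity (power), not in dB.
L_total = 10·log₁₀(10^(75.2/10) + 10^(72.7/10) + 10^(69.7/10)) = 10·log₁₀(61070000) = 77.86 dB SPL.

77.86 dB SPL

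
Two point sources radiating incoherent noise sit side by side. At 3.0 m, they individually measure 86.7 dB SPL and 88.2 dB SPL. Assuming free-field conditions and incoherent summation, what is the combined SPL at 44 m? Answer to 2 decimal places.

Combined at 3.0 m: 10·log₁₀(10^(86.7/10)+10^(88.2/10)) = 90.525 dB SPL.
Then apply −20·log₁₀(44/3.0) = -23.327 dB → 67.20 dB SPL.

67.20 dB SPL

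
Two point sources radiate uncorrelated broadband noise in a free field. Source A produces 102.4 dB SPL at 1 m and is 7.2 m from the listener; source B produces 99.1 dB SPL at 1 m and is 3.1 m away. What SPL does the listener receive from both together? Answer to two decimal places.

90.72 dB SPL

At the listener: L_A = 102.4 − 20·log₁₀(7.2) = 85.253 dB; L_B = 99.1 − 20·log₁₀(3.1) = 89.273 dB.
Combined: 10·log₁₀(10^(85.253/10)+10^(89.273/10)) = 90.72 dB SPL.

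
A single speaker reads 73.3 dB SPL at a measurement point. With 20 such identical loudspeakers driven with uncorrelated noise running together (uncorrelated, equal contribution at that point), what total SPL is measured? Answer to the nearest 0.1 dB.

86.3 dB SPL

20 equal incoherent sources raise the level by 10·log₁₀(20) = 13.01 dB.
L_total = 73.3 + 13.01 = 86.3 dB SPL.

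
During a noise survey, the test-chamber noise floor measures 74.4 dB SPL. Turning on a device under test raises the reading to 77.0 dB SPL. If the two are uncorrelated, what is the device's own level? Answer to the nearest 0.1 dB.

73.5 dB SPL

Remove the background by subtracting linear intensities:
L_src = 10·log₁₀(10^(77.0/10) − 10^(74.4/10)) = 10·log₁₀(22580000) = 73.5 dB SPL.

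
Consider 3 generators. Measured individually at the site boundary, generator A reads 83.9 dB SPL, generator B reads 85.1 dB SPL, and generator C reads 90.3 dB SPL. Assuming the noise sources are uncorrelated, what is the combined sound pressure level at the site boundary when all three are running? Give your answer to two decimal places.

92.15 dB SPL

Add the sources as powers (linear), then convert back to dB:
L_total = 10·log₁₀(10^(83.9/10) + 10^(85.1/10) + 10^(90.3/10)) = 10·log₁₀(1641000000) = 92.15 dB SPL.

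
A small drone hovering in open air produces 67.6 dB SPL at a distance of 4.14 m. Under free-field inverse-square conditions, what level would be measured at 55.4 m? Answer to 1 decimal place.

For a point source in a free field, ΔL = −20·log₁₀(d₂/d₁).
ΔL = −20·log₁₀(55.4/4.14) = -22.53 dB, so L₂ = 67.6 + (-22.53) = 45.1 dB SPL.

45.1 dB SPL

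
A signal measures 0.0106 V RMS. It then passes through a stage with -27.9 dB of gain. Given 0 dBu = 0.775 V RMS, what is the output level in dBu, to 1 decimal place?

-65.2 dBu

Input level: 20·log₁₀(0.0106/0.775) = -37.28 dBu.
Output: -37.28 − 27.9 = -65.2 dBu.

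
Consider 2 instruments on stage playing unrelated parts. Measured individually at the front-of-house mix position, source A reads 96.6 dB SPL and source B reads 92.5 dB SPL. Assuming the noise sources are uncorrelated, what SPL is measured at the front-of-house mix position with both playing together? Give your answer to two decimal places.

98.03 dB SPL

Add the sources as powers (linear), then convert back to dB:
L_total = 10·log₁₀(10^(96.6/10) + 10^(92.5/10)) = 10·log₁₀(6349000000) = 98.03 dB SPL.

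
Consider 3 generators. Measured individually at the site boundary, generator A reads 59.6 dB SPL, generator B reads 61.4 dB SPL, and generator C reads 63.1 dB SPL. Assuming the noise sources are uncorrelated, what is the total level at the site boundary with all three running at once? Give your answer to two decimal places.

Incoherent sources sum as intensities:
L_total = 10·log₁₀(10^(59.6/10) + 10^(61.4/10) + 10^(63.1/10)) = 10·log₁₀(4334000) = 66.37 dB SPL.

66.37 dB SPL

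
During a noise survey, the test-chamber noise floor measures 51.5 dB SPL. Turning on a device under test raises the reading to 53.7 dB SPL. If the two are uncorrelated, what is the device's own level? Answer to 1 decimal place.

Background correction is a power subtraction:
L_src = 10·log₁₀(10^(53.7/10) − 10^(51.5/10)) = 10·log₁₀(93170) = 49.7 dB SPL.

49.7 dB SPL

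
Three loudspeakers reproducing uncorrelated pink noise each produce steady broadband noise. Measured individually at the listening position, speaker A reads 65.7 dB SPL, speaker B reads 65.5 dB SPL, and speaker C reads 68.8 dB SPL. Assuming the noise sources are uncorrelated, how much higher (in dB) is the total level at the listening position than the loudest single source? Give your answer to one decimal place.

Incoherent sources sum as intensities:
L_total = 10·log₁₀(10^(65.7/10) + 10^(65.5/10) + 10^(68.8/10)) = 71.72 dB SPL.
Excess over the loudest (68.8 dB): 71.72 − 68.8 = 2.9 dB.

2.9 dB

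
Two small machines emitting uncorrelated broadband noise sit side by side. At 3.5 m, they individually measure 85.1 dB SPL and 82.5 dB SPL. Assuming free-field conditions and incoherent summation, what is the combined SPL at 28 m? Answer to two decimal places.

Combined at 3.5 m: 10·log₁₀(10^(85.1/10)+10^(82.5/10)) = 87.002 dB SPL.
Then apply −20·log₁₀(28/3.5) = -18.062 dB → 68.94 dB SPL.

68.94 dB SPL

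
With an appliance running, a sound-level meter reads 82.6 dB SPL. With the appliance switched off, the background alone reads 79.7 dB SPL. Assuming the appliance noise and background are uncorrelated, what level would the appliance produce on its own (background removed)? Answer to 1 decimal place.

Subtract intensities: L_src = 10·log₁₀(10^(L_total/10) − 10^(L_bg/10)).
L_src = 10·log₁₀(10^(82.6/10) − 10^(79.7/10)) = 10·log₁₀(88640000) = 79.5 dB SPL.

79.5 dB SPL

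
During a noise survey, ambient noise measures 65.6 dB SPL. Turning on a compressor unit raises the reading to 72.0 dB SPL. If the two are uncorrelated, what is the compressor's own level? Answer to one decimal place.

Subtract intensities: L_src = 10·log₁₀(10^(L_total/10) − 10^(L_bg/10)).
L_src = 10·log₁₀(10^(72.0/10) − 10^(65.6/10)) = 10·log₁₀(12220000) = 70.9 dB SPL.

70.9 dB SPL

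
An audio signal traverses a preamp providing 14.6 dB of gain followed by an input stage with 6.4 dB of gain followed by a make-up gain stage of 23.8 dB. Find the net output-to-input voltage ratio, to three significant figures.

Net gain = 14.6 + 6.4 + 23.8 = 44.8 dB.
Voltage ratio = 10^(44.8/20) = 174.

174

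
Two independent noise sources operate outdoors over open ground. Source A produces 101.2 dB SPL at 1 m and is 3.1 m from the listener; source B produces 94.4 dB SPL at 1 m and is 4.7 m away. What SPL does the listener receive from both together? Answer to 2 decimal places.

At the listener: L_A = 101.2 − 20·log₁₀(3.1) = 91.373 dB; L_B = 94.4 − 20·log₁₀(4.7) = 80.958 dB.
Combined: 10·log₁₀(10^(91.373/10)+10^(80.958/10)) = 91.75 dB SPL.

91.75 dB SPL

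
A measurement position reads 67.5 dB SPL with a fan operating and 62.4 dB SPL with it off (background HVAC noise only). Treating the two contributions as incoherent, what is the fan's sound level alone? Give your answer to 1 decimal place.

65.9 dB SPL

Background correction is a power subtraction:
L_src = 10·log₁₀(10^(67.5/10) − 10^(62.4/10)) = 10·log₁₀(3886000) = 65.9 dB SPL.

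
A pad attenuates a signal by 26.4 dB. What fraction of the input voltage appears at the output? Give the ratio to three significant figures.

Voltage ratio = 10^(dB/20).
10^(-26.4/20) = 10^(-1.320) = 0.0479.

0.0479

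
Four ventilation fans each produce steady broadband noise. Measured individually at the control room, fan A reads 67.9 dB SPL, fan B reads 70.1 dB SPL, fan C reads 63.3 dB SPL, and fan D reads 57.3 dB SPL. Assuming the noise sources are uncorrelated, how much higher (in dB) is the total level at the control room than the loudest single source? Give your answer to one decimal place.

Incoherent sources sum as intensities:
L_total = 10·log₁₀(10^(67.9/10) + 10^(70.1/10) + 10^(63.3/10) + 10^(57.3/10)) = 72.80 dB SPL.
Excess over the loudest (70.1 dB): 72.80 − 70.1 = 2.7 dB.

2.7 dB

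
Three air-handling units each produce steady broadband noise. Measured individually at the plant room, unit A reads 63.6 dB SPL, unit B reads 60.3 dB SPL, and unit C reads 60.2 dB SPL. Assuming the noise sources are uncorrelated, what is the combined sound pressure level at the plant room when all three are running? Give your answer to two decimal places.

Incoherent sources sum as intensities:
L_total = 10·log₁₀(10^(63.6/10) + 10^(60.3/10) + 10^(60.2/10)) = 10·log₁₀(4410000) = 66.44 dB SPL.

66.44 dB SPL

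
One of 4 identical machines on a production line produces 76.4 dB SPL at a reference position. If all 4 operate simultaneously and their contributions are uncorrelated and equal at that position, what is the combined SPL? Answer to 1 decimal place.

4 equal incoherent sources raise the level by 10·log₁₀(4) = 6.02 dB.
L_total = 76.4 + 6.02 = 82.4 dB SPL.

82.4 dB SPL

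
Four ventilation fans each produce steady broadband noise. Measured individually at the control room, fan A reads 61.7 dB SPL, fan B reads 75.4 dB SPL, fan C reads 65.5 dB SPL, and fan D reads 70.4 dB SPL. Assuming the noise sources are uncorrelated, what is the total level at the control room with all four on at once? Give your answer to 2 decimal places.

Incoherent sources sum as intensities:
L_total = 10·log₁₀(10^(61.7/10) + 10^(75.4/10) + 10^(65.5/10) + 10^(70.4/10)) = 10·log₁₀(50670000) = 77.05 dB SPL.

77.05 dB SPL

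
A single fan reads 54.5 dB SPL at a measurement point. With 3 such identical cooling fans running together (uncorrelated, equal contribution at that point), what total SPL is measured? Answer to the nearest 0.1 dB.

59.3 dB SPL

3 equal incoherent sources raise the level by 10·log₁₀(3) = 4.77 dB.
L_total = 54.5 + 4.77 = 59.3 dB SPL.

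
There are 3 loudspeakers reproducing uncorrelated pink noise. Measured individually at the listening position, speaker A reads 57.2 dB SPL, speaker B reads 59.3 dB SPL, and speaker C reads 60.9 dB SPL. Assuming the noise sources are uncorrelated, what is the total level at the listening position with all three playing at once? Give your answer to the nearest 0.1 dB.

64.2 dB SPL

Uncorrelated sources add in intensity (power), not in dB.
L_total = 10·log₁₀(10^(57.2/10) + 10^(59.3/10) + 10^(60.9/10)) = 10·log₁₀(2606000) = 64.2 dB SPL.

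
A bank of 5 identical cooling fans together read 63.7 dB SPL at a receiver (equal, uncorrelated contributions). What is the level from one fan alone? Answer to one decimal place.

56.7 dB SPL

5 equal incoherent sources add 10·log₁₀(5) = 6.99 dB over one source.
L_one = 63.7 − 6.99 = 56.7 dB SPL.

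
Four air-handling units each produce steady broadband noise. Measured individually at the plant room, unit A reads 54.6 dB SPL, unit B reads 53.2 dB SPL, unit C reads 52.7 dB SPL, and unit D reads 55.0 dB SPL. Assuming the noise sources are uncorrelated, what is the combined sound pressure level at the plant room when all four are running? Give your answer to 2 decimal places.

60.00 dB SPL

Incoherent sources sum as intensities:
L_total = 10·log₁₀(10^(54.6/10) + 10^(53.2/10) + 10^(52.7/10) + 10^(55.0/10)) = 10·log₁₀(999800) = 60.00 dB SPL.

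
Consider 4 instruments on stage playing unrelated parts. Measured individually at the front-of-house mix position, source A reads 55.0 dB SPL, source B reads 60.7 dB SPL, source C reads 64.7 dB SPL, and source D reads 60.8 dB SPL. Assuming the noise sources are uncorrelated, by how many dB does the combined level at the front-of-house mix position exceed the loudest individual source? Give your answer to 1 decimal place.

Uncorrelated sources add in intensity (power), not in dB.
L_total = 10·log₁₀(10^(55.0/10) + 10^(60.7/10) + 10^(64.7/10) + 10^(60.8/10)) = 67.52 dB SPL.
Excess over the loudest (64.7 dB): 67.52 − 64.7 = 2.8 dB.

2.8 dB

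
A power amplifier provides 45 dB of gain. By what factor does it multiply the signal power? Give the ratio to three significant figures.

31600

Power ratio = 10^(dB/10).
10^(45/10) = 10^(4.500) = 31600.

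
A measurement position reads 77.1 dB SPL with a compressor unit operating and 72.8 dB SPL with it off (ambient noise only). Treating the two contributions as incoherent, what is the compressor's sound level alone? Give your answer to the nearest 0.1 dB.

75.1 dB SPL

Remove the background by subtracting linear intensities:
L_src = 10·log₁₀(10^(77.1/10) − 10^(72.8/10)) = 10·log₁₀(32230000) = 75.1 dB SPL.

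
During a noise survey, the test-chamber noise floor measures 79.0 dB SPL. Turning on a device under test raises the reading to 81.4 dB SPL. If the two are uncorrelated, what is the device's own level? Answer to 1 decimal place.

77.7 dB SPL

Subtract intensities: L_src = 10·log₁₀(10^(L_total/10) − 10^(L_bg/10)).
L_src = 10·log₁₀(10^(81.4/10) − 10^(79.0/10)) = 10·log₁₀(58610000) = 77.7 dB SPL.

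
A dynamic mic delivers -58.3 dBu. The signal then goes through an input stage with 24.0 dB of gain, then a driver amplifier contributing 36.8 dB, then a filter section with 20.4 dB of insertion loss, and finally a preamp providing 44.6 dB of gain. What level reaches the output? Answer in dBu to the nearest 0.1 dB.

+26.7 dBu

Gain stages sum in dB:
-58.3 + 24.0 + 36.8 − 20.4 + 44.6 = +26.7 dBu.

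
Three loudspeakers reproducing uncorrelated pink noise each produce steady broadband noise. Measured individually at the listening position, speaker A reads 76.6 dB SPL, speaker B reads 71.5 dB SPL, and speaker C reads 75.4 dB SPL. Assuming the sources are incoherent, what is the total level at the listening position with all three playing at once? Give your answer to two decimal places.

79.75 dB SPL

Uncorrelated sources add in intensity (power), not in dB.
L_total = 10·log₁₀(10^(76.6/10) + 10^(71.5/10) + 10^(75.4/10)) = 10·log₁₀(94510000) = 79.75 dB SPL.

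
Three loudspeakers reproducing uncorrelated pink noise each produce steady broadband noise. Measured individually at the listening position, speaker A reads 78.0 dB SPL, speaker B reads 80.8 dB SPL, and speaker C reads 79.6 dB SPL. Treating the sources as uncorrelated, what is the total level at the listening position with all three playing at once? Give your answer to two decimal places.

84.39 dB SPL

Add the sources as powers (linear), then convert back to dB:
L_total = 10·log₁₀(10^(78.0/10) + 10^(80.8/10) + 10^(79.6/10)) = 10·log₁₀(274500000) = 84.39 dB SPL.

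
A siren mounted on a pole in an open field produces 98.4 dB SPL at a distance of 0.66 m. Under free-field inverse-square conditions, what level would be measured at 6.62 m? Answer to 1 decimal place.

78.4 dB SPL

Free-field point source: level drops by 20·log₁₀ of the distance ratio.
ΔL = −20·log₁₀(6.62/0.66) = -20.03 dB, so L₂ = 98.4 + (-20.03) = 78.4 dB SPL.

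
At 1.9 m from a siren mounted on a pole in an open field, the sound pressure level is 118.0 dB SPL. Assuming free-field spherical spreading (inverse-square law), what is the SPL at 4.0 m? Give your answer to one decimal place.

111.5 dB SPL

For a point source in a free field, ΔL = −20·log₁₀(d₂/d₁).
ΔL = −20·log₁₀(4.0/1.9) = -6.47 dB, so L₂ = 118.0 + (-6.47) = 111.5 dB SPL.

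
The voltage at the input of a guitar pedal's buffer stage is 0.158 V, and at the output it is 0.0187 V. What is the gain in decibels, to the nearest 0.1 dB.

-18.5 dB

Voltage ratio → dB uses the 20·log₁₀ form:
20·log₁₀(0.0187/0.158) = 20·log₁₀(0.1184) = -18.5 dB.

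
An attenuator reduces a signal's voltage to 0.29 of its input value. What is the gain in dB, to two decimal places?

Voltage is an amplitude quantity, so gain = 20·log₁₀(V_out/V_in).
20·log₁₀(0.29) = -10.75 dB.

-10.75 dB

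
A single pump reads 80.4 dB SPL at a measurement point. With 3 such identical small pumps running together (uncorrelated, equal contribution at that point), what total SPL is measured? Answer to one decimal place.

85.2 dB SPL

3 equal incoherent sources raise the level by 10·log₁₀(3) = 4.77 dB.
L_total = 80.4 + 4.77 = 85.2 dB SPL.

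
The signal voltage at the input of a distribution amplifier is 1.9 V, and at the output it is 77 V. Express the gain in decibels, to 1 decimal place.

32.2 dB

Voltage is an amplitude quantity, so gain = 20·log₁₀(V_out/V_in).
20·log₁₀(77/1.9) = 20·log₁₀(40.53) = 32.2 dB.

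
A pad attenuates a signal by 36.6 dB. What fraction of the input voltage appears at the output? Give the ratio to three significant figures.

Voltage ratio = 10^(dB/20).
10^(-36.6/20) = 10^(-1.830) = 0.0148.

0.0148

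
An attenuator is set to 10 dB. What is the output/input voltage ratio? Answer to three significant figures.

0.316

Voltage ratio = 10^(dB/20).
10^(-10/20) = 10^(-0.5000) = 0.316.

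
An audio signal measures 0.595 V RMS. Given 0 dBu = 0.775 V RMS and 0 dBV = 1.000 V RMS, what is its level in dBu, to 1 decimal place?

-2.3 dBu

dBu = 20·log₁₀(V / 0.775 V).
20·log₁₀(0.595/0.775) = -2.3 dBu.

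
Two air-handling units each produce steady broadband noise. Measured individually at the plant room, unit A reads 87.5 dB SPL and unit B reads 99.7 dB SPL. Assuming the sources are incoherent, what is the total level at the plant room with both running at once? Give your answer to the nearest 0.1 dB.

Incoherent sources sum as intensities:
L_total = 10·log₁₀(10^(87.5/10) + 10^(99.7/10)) = 10·log₁₀(9895000000) = 100.0 dB SPL.

100.0 dB SPL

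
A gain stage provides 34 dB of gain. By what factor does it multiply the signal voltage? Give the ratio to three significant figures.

Voltage ratio = 10^(dB/20).
10^(34/20) = 10^(1.700) = 50.1.

50.1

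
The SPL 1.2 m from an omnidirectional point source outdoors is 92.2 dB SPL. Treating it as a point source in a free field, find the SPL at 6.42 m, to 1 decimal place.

77.6 dB SPL

For a point source in a free field, ΔL = −20·log₁₀(d₂/d₁).
ΔL = −20·log₁₀(6.42/1.2) = -14.57 dB, so L₂ = 92.2 + (-14.57) = 77.6 dB SPL.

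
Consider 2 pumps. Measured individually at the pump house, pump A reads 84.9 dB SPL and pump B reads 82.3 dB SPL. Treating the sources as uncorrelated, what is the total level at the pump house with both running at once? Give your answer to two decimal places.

Uncorrelated sources add in intensity (power), not in dB.
L_total = 10·log₁₀(10^(84.9/10) + 10^(82.3/10)) = 10·log₁₀(478900000) = 86.80 dB SPL.

86.80 dB SPL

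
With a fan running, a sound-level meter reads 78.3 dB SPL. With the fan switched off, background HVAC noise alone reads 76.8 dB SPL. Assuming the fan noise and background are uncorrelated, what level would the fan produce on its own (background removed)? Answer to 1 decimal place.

Remove the background by subtracting linear intensities:
L_src = 10·log₁₀(10^(78.3/10) − 10^(76.8/10)) = 10·log₁₀(19750000) = 73.0 dB SPL.

73.0 dB SPL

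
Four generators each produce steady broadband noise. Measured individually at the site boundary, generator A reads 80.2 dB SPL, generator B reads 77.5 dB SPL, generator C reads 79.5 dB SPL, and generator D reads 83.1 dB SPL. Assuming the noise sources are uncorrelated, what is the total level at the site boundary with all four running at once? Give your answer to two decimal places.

86.57 dB SPL

Add the sources as powers (linear), then convert back to dB:
L_total = 10·log₁₀(10^(80.2/10) + 10^(77.5/10) + 10^(79.5/10) + 10^(83.1/10)) = 10·log₁₀(454200000) = 86.57 dB SPL.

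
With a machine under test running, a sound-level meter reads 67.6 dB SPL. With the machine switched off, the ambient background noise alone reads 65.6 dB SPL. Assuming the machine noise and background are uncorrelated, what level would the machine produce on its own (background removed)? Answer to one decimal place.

63.3 dB SPL

Background correction is a power subtraction:
L_src = 10·log₁₀(10^(67.6/10) − 10^(65.6/10)) = 10·log₁₀(2124000) = 63.3 dB SPL.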